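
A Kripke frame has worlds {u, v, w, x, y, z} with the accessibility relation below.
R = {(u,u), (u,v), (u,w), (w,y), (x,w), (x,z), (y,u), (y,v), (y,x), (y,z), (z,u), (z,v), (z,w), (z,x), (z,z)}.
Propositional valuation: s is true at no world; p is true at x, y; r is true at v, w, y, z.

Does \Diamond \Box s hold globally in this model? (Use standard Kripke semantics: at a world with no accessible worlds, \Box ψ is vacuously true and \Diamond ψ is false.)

Let φ = \Diamond \Box s. Evaluate φ at each world:
  u (successors {u, v, w}): φ is true.
  v (successors ∅): φ is false.
  w (successors {y}): φ is false.
  x (successors {w, z}): φ is false.
  y (successors {u, v, x, z}): φ is true.
  z (successors {u, v, w, x, z}): φ is true.
Detail at v (counterexample):
  At v: no accessible worlds, so \Diamond \Box s is false.

No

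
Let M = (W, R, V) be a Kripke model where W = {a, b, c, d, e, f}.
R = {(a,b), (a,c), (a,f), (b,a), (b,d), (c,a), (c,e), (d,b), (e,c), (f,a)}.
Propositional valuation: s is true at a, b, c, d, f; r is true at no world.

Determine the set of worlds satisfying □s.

a, b, d, e, f

Let φ = □s. Evaluate φ at each world:
  a (successors {b, c, f}): φ is true.
  b (successors {a, d}): φ is true.
  c (successors {a, e}): φ is false.
  d (successors {b}): φ is true.
  e (successors {c}): φ is true.
  f (successors {a}): φ is true.
For instance, at a:
  At a: □s requires s at every successor {b, c, f}.
    At b: s is true.
    At c: s is true.
    At f: s is true.
  So □s is true at a.
Satisfying worlds: {a, b, d, e, f}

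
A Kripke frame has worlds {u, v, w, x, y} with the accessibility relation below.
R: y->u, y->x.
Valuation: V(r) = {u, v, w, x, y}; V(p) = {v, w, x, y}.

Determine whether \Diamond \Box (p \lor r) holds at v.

No

Recall that \Box ψ holds at a world iff ψ holds at every accessible world, and \Diamond ψ holds iff ψ holds at some accessible world.
At v: no accessible worlds, so \Diamond \Box (p \lor r) is false.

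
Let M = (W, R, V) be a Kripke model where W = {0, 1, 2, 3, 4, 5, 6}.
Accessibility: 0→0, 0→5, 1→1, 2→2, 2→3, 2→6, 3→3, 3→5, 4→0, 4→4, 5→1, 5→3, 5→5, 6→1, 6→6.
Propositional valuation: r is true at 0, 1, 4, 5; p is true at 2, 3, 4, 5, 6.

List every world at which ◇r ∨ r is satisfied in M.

0, 1, 3, 4, 5, 6

Let φ = ◇r ∨ r. Evaluate φ at each world:
  0 (successors {0, 5}): φ is true.
  1 (successors {1}): φ is true.
  2 (successors {2, 3, 6}): φ is false.
  3 (successors {3, 5}): φ is true.
  4 (successors {0, 4}): φ is true.
  5 (successors {1, 3, 5}): φ is true.
  6 (successors {1, 6}): φ is true.
For instance, at 3:
  At 3: ◇r is true, r is false, so ◇r ∨ r is true.
    At 3: ◇r requires r at some successor in {3, 5}.
      r holds at 5, so ◇r is true at 3.
Satisfying worlds: {0, 1, 3, 4, 5, 6}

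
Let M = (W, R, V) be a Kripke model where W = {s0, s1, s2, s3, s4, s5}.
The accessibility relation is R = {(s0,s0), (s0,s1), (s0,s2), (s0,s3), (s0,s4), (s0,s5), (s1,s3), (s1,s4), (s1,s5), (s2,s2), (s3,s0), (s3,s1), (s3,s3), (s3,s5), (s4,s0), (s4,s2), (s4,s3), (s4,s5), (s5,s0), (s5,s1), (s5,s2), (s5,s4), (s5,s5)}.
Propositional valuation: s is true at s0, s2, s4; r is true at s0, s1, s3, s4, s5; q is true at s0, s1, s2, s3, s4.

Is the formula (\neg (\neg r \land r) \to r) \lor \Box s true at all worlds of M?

Yes

Let φ = (\neg (\neg r \land r) \to r) \lor \Box s. Evaluate φ at each world:
  s0 (successors {s0, s1, s2, s3, s4, s5}): φ is true.
  s1 (successors {s3, s4, s5}): φ is true.
  s2 (successors {s2}): φ is true.
  s3 (successors {s0, s1, s3, s5}): φ is true.
  s4 (successors {s0, s2, s3, s5}): φ is true.
  s5 (successors {s0, s1, s2, s4, s5}): φ is true.
For instance, at s2:
  At s2: \neg (\neg r \land r) \to r is false, \Box s is true, so (\neg (\neg r \land r) \to r) \lor \Box s is true.
    At s2: \Box s requires s at every successor {s2}.
      At s2: s is true.
    So \Box s is true at s2.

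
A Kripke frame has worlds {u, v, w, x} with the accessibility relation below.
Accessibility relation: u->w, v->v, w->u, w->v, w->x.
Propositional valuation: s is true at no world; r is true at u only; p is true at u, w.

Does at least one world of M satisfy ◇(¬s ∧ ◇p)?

Yes

Let φ = ◇(¬s ∧ ◇p). Evaluate φ at each world:
  u (successors {w}): φ is true.
  v (successors {v}): φ is false.
  w (successors {u, v, x}): φ is true.
  x (successors ∅): φ is false.
Detail at u (witness):
  At u: ◇(¬s ∧ ◇p) requires ¬s ∧ ◇p at some successor in {w}.
    ¬s ∧ ◇p holds at w, so ◇(¬s ∧ ◇p) is true at u.
      At w: ¬s is true, ◇p is true, so ¬s ∧ ◇p is true.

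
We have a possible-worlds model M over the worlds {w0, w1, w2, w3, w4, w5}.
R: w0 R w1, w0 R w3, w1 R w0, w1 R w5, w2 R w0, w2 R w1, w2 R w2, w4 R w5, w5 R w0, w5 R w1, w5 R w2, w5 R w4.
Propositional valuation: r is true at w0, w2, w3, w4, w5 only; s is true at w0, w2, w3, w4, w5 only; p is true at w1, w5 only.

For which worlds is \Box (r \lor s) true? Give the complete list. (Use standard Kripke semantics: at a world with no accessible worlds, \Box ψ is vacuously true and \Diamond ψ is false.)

Let φ = \Box (r \lor s). Evaluate φ at each world:
  w0 (successors {w1, w3}): φ is false.
  w1 (successors {w0, w5}): φ is true.
  w2 (successors {w0, w1, w2}): φ is false.
  w3 (successors ∅): φ is true.
  w4 (successors {w5}): φ is true.
  w5 (successors {w0, w1, w2, w4}): φ is false.
For instance, at w5:
  At w5: \Box (r \lor s) requires r \lor s at every successor {w0, w1, w2, w4}.
    r \lor s fails at w1, so \Box (r \lor s) is false at w5.
Satisfying worlds: {w1, w3, w4}

w1, w3, w4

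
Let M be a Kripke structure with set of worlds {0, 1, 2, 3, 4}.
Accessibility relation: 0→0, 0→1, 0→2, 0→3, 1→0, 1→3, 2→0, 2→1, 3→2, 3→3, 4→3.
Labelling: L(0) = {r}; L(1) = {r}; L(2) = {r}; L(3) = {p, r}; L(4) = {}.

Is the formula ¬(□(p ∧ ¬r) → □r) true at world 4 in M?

No

At 4: □(p ∧ ¬r) → □r is true, so ¬(□(p ∧ ¬r) → □r) is false.
  At 4: □(p ∧ ¬r) is false, □r is true, so □(p ∧ ¬r) → □r is true.
    At 4: □(p ∧ ¬r) requires p ∧ ¬r at every successor {3}.
      p ∧ ¬r fails at 3, so □(p ∧ ¬r) is false at 4.
    At 4: □r requires r at every successor {3}.
      At 3: r is true.
    So □r is true at 4.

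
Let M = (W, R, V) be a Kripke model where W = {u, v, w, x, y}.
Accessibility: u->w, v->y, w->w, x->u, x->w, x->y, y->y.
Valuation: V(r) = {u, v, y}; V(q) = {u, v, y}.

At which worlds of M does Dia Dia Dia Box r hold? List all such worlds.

Let φ = Dia Dia Dia Box r. Evaluate φ at each world:
  u (successors {w}): φ is false.
  v (successors {y}): φ is true.
  w (successors {w}): φ is false.
  x (successors {u, w, y}): φ is true.
  y (successors {y}): φ is true.
For instance, at x:
  At x: Dia Dia Dia Box r requires Dia Dia Box r at some successor in {u, w, y}.
    Dia Dia Box r holds at y, so Dia Dia Dia Box r is true at x.
      At y: Dia Dia Box r requires Dia Box r at some successor in {y}.
        Dia Box r holds at y, so Dia Dia Box r is true at y.
Satisfying worlds: {v, x, y}

v, x, y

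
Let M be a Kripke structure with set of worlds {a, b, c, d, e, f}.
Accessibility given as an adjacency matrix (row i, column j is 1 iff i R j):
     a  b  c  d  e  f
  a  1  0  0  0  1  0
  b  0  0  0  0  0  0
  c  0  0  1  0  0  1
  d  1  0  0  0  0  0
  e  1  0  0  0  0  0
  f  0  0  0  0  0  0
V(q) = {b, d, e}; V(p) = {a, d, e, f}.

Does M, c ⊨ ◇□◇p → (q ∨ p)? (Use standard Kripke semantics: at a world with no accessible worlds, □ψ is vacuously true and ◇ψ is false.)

Recall that □ψ holds at a world iff ψ holds at every accessible world, and ◇ψ holds iff ψ holds at some accessible world.
At c: ◇□◇p is true, q ∨ p is false, so ◇□◇p → (q ∨ p) is false.
  At c: ◇□◇p requires □◇p at some successor in {c, f}.
    □◇p holds at f, so ◇□◇p is true at c.
      At f: no accessible worlds, so □◇p holds vacuously.

No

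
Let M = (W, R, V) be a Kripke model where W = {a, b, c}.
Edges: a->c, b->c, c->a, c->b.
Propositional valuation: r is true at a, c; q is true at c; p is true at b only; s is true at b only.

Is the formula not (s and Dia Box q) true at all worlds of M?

Yes

Let φ = not (s and Dia Box q). Evaluate φ at each world:
  a (successors {c}): φ is true.
  b (successors {c}): φ is true.
  c (successors {a, b}): φ is true.
For instance, at c:
  At c: s and Dia Box q is false, so not (s and Dia Box q) is true.
    At c: s is false, Dia Box q is true, so s and Dia Box q is false.
      At c: Dia Box q requires Box q at some successor in {a, b}.
        Box q holds at a, so Dia Box q is true at c.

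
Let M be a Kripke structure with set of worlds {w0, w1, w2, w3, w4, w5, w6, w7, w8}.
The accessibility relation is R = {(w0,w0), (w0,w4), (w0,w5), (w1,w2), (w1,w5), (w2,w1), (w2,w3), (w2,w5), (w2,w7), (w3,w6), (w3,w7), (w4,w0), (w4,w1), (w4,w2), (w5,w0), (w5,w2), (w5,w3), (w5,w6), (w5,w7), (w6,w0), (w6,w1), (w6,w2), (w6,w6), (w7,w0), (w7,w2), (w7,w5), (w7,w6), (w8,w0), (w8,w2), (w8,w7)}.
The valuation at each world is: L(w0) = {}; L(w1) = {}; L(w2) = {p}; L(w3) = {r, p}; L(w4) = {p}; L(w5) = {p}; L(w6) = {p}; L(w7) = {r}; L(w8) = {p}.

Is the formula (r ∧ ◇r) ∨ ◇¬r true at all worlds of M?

Yes

Recall that ◇ψ holds at a world iff ψ holds at some accessible world.
Let φ = (r ∧ ◇r) ∨ ◇¬r. Evaluate φ at each world:
  w0 (successors {w0, w4, w5}): φ is true.
  w1 (successors {w2, w5}): φ is true.
  w2 (successors {w1, w3, w5, w7}): φ is true.
  w3 (successors {w6, w7}): φ is true.
  w4 (successors {w0, w1, w2}): φ is true.
  w5 (successors {w0, w2, w3, w6, w7}): φ is true.
  w6 (successors {w0, w1, w2, w6}): φ is true.
  w7 (successors {w0, w2, w5, w6}): φ is true.
  w8 (successors {w0, w2, w7}): φ is true.
For instance, at w7:
  At w7: r ∧ ◇r is false, ◇¬r is true, so (r ∧ ◇r) ∨ ◇¬r is true.
    At w7: r is true, ◇r is false, so r ∧ ◇r is false.
      At w7: ◇r requires r at some successor in {w0, w2, w5, w6}.
        At w0: r is false.
        At w2: r is false.
        At w5: r is false.
        At w6: r is false.
      So ◇r is false at w7.
    At w7: ◇¬r requires ¬r at some successor in {w0, w2, w5, w6}.
      ¬r holds at w0, so ◇¬r is true at w7.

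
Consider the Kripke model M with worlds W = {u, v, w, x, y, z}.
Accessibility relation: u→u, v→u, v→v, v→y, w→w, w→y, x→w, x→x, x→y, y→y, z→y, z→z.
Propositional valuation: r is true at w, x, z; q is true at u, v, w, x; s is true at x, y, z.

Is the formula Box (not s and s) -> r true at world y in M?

Yes

At y: Box (not s and s) is false, r is false, so Box (not s and s) -> r is true.
  At y: Box (not s and s) requires not s and s at every successor {y}.
    not s and s fails at y, so Box (not s and s) is false at y.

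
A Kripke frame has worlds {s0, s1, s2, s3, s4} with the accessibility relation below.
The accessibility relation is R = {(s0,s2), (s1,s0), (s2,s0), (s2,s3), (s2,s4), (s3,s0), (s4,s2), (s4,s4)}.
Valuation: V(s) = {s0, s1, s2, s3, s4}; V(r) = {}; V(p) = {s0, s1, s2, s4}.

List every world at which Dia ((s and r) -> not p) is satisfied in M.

s0, s1, s2, s3, s4

Recall that Dia ψ holds at a world iff ψ holds at some accessible world.
Let φ = Dia ((s and r) -> not p). Evaluate φ at each world:
  s0 (successors {s2}): φ is true.
  s1 (successors {s0}): φ is true.
  s2 (successors {s0, s3, s4}): φ is true.
  s3 (successors {s0}): φ is true.
  s4 (successors {s2, s4}): φ is true.
For instance, at s3:
  At s3: Dia ((s and r) -> not p) requires (s and r) -> not p at some successor in {s0}.
    (s and r) -> not p holds at s0, so Dia ((s and r) -> not p) is true at s3.
Satisfying worlds: {s0, s1, s2, s3, s4}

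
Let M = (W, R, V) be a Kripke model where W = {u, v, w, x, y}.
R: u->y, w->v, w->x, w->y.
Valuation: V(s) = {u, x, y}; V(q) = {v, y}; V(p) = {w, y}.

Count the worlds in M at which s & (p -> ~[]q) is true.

2

Let φ = s & (p -> ~[]q). Evaluate φ at each world:
  u (successors {y}): φ is true.
  v (successors ∅): φ is false.
  w (successors {v, x, y}): φ is false.
  x (successors ∅): φ is true.
  y (successors ∅): φ is false.
For instance, at w:
  At w: s is false, p -> ~[]q is true, so s & (p -> ~[]q) is false.
    At w: p is true, ~[]q is true, so p -> ~[]q is true.
      At w: []q is false, so ~[]q is true.
Satisfying worlds: {u, x}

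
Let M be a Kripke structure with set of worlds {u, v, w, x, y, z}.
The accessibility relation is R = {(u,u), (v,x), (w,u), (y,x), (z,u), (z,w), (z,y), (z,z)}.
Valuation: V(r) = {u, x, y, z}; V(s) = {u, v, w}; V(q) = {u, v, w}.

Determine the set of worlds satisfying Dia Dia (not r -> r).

u, w, z

Let φ = Dia Dia (not r -> r). Evaluate φ at each world:
  u (successors {u}): φ is true.
  v (successors {x}): φ is false.
  w (successors {u}): φ is true.
  x (successors ∅): φ is false.
  y (successors {x}): φ is false.
  z (successors {u, w, y, z}): φ is true.
For instance, at v:
  At v: Dia Dia (not r -> r) requires Dia (not r -> r) at some successor in {x}.
    At x: Dia (not r -> r) is false.
  So Dia Dia (not r -> r) is false at v.
Satisfying worlds: {u, w, z}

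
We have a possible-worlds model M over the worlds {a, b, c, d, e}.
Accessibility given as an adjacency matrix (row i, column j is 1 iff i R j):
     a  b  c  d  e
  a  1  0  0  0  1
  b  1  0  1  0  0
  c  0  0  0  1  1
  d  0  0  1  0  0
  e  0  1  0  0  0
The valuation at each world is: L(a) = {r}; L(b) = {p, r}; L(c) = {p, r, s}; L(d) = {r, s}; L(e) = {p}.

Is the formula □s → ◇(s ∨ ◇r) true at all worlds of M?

Yes

Let φ = □s → ◇(s ∨ ◇r). Evaluate φ at each world:
  a (successors {a, e}): φ is true.
  b (successors {a, c}): φ is true.
  c (successors {d, e}): φ is true.
  d (successors {c}): φ is true.
  e (successors {b}): φ is true.
For instance, at e:
  At e: □s is false, ◇(s ∨ ◇r) is true, so □s → ◇(s ∨ ◇r) is true.
    At e: □s requires s at every successor {b}.
      s fails at b, so □s is false at e.
    At e: ◇(s ∨ ◇r) requires s ∨ ◇r at some successor in {b}.
      s ∨ ◇r holds at b, so ◇(s ∨ ◇r) is true at e.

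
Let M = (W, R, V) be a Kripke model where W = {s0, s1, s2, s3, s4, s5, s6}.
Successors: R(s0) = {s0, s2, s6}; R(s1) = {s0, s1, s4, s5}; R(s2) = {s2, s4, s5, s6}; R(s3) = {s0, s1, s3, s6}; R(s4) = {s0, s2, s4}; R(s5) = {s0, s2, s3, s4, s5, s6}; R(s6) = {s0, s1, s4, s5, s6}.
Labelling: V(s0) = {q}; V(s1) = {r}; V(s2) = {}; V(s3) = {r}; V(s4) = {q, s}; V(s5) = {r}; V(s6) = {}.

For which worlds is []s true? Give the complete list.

Let φ = []s. Evaluate φ at each world:
  s0 (successors {s0, s2, s6}): φ is false.
  s1 (successors {s0, s1, s4, s5}): φ is false.
  s2 (successors {s2, s4, s5, s6}): φ is false.
  s3 (successors {s0, s1, s3, s6}): φ is false.
  s4 (successors {s0, s2, s4}): φ is false.
  s5 (successors {s0, s2, s3, s4, s5, s6}): φ is false.
  s6 (successors {s0, s1, s4, s5, s6}): φ is false.
For instance, at s0:
  At s0: []s requires s at every successor {s0, s2, s6}.
    s fails at s0, so []s is false at s0.
Satisfying worlds: none.

none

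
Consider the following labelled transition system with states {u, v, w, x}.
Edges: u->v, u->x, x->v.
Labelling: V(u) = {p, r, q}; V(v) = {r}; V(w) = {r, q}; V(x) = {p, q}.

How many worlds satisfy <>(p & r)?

0

Let φ = <>(p & r). Evaluate φ at each world:
  u (successors {v, x}): φ is false.
  v (successors ∅): φ is false.
  w (successors ∅): φ is false.
  x (successors {v}): φ is false.
For instance, at x:
  At x: <>(p & r) requires p & r at some successor in {v}.
    At v: p & r is false.
  So <>(p & r) is false at x.
Satisfying worlds: none.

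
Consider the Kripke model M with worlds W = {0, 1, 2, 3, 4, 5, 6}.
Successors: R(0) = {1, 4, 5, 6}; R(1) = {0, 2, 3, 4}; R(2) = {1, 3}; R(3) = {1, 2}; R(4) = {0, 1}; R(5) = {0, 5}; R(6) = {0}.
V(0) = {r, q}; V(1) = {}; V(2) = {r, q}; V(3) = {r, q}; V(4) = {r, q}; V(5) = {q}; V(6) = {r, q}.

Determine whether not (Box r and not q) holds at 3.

Yes

At 3: Box r and not q is false, so not (Box r and not q) is true.
  At 3: Box r is false, not q is false, so Box r and not q is false.
    At 3: Box r requires r at every successor {1, 2}.
      r fails at 1, so Box r is false at 3.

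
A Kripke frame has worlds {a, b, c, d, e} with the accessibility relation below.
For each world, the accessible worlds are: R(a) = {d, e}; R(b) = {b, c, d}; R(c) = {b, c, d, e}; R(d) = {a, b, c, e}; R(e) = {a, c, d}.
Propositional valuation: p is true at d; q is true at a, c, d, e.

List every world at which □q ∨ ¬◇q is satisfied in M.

a, e

Recall that □ψ holds at a world iff ψ holds at every accessible world, and ◇ψ holds iff ψ holds at some accessible world.
Let φ = □q ∨ ¬◇q. Evaluate φ at each world:
  a (successors {d, e}): φ is true.
  b (successors {b, c, d}): φ is false.
  c (successors {b, c, d, e}): φ is false.
  d (successors {a, b, c, e}): φ is false.
  e (successors {a, c, d}): φ is true.
For instance, at c:
  At c: □q is false, ¬◇q is false, so □q ∨ ¬◇q is false.
    At c: □q requires q at every successor {b, c, d, e}.
      q fails at b, so □q is false at c.
    At c: ◇q is true, so ¬◇q is false.
      At c: ◇q requires q at some successor in {b, c, d, e}.
        q holds at c, so ◇q is true at c.
Satisfying worlds: {a, e}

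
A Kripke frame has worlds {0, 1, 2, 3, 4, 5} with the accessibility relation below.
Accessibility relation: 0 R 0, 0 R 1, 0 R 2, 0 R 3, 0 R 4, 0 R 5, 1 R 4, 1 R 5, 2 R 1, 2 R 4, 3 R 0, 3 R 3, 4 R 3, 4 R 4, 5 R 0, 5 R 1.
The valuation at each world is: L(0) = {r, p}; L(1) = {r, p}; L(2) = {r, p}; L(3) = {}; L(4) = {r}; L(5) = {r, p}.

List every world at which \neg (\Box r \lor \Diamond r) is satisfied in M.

none

Recall that \Box ψ holds at a world iff ψ holds at every accessible world, and \Diamond ψ holds iff ψ holds at some accessible world.
Let φ = \neg (\Box r \lor \Diamond r). Evaluate φ at each world:
  0 (successors {0, 1, 2, 3, 4, 5}): φ is false.
  1 (successors {4, 5}): φ is false.
  2 (successors {1, 4}): φ is false.
  3 (successors {0, 3}): φ is false.
  4 (successors {3, 4}): φ is false.
  5 (successors {0, 1}): φ is false.
For instance, at 4:
  At 4: \Box r \lor \Diamond r is true, so \neg (\Box r \lor \Diamond r) is false.
    At 4: \Box r is false, \Diamond r is true, so \Box r \lor \Diamond r is true.
      At 4: \Box r requires r at every successor {3, 4}.
        r fails at 3, so \Box r is false at 4.
      At 4: \Diamond r requires r at some successor in {3, 4}.
        r holds at 4, so \Diamond r is true at 4.
Satisfying worlds: none.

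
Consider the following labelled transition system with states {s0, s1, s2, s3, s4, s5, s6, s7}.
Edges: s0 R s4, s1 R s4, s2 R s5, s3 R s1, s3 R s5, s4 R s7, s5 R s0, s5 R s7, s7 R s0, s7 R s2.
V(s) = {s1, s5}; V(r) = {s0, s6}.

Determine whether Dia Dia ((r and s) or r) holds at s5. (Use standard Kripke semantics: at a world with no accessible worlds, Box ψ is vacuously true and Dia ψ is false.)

Recall that Dia ψ holds at a world iff ψ holds at some accessible world.
At s5: Dia Dia ((r and s) or r) requires Dia ((r and s) or r) at some successor in {s0, s7}.
  Dia ((r and s) or r) holds at s7, so Dia Dia ((r and s) or r) is true at s5.
    At s7: Dia ((r and s) or r) requires (r and s) or r at some successor in {s0, s2}.
      (r and s) or r holds at s0, so Dia ((r and s) or r) is true at s7.

Yes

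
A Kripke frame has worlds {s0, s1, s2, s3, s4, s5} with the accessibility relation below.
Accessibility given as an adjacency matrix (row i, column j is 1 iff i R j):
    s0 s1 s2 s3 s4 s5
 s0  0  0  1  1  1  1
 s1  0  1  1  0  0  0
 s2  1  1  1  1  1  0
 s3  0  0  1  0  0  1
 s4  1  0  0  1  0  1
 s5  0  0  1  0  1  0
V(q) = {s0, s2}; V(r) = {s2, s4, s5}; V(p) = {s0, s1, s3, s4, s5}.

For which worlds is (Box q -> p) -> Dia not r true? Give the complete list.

Let φ = (Box q -> p) -> Dia not r. Evaluate φ at each world:
  s0 (successors {s2, s3, s4, s5}): φ is true.
  s1 (successors {s1, s2}): φ is true.
  s2 (successors {s0, s1, s2, s3, s4}): φ is true.
  s3 (successors {s2, s5}): φ is false.
  s4 (successors {s0, s3, s5}): φ is true.
  s5 (successors {s2, s4}): φ is false.
For instance, at s3:
  At s3: Box q -> p is true, Dia not r is false, so (Box q -> p) -> Dia not r is false.
    At s3: Box q is false, p is true, so Box q -> p is true.
      At s3: Box q requires q at every successor {s2, s5}.
        q fails at s5, so Box q is false at s3.
    At s3: Dia not r requires not r at some successor in {s2, s5}.
      At s2: not r is false.
      At s5: not r is false.
    So Dia not r is false at s3.
Satisfying worlds: {s0, s1, s2, s4}

s0, s1, s2, s4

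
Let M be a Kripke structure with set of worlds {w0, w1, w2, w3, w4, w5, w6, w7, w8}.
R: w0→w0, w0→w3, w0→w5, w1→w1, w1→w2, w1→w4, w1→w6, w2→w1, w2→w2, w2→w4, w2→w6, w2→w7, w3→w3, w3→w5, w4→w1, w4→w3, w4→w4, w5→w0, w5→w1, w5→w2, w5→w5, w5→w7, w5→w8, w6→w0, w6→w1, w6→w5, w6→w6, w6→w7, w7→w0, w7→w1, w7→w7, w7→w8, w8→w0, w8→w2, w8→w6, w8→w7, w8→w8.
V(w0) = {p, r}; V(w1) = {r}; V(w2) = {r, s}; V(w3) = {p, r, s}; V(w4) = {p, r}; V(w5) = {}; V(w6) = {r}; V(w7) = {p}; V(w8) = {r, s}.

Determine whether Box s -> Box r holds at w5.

At w5: Box s is false, Box r is false, so Box s -> Box r is true.
  At w5: Box s requires s at every successor {w0, w1, w2, w5, w7, w8}.
    s fails at w0, so Box s is false at w5.
  At w5: Box r requires r at every successor {w0, w1, w2, w5, w7, w8}.
    r fails at w5, so Box r is false at w5.

Yes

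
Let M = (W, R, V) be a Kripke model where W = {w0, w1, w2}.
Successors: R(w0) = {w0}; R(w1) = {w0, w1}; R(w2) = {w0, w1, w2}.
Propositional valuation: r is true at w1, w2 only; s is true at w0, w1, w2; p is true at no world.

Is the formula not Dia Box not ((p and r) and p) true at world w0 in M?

No

At w0: Dia Box not ((p and r) and p) is true, so not Dia Box not ((p and r) and p) is false.
  At w0: Dia Box not ((p and r) and p) requires Box not ((p and r) and p) at some successor in {w0}.
    Box not ((p and r) and p) holds at w0, so Dia Box not ((p and r) and p) is true at w0.
      At w0: Box not ((p and r) and p) requires not ((p and r) and p) at every successor {w0}.
        At w0: not ((p and r) and p) is true.
      So Box not ((p and r) and p) is true at w0.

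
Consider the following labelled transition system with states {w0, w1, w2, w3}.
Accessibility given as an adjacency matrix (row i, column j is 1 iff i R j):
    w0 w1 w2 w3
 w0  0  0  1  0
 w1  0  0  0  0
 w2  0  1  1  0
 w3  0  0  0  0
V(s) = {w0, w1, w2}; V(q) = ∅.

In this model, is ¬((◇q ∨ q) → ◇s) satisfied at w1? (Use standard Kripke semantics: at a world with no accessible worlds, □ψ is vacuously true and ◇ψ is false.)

No

Recall that ◇ψ holds at a world iff ψ holds at some accessible world.
At w1: (◇q ∨ q) → ◇s is true, so ¬((◇q ∨ q) → ◇s) is false.
  At w1: ◇q ∨ q is false, ◇s is false, so (◇q ∨ q) → ◇s is true.
    At w1: ◇q is false, q is false, so ◇q ∨ q is false.
      At w1: no accessible worlds, so ◇q is false.
    At w1: no accessible worlds, so ◇s is false.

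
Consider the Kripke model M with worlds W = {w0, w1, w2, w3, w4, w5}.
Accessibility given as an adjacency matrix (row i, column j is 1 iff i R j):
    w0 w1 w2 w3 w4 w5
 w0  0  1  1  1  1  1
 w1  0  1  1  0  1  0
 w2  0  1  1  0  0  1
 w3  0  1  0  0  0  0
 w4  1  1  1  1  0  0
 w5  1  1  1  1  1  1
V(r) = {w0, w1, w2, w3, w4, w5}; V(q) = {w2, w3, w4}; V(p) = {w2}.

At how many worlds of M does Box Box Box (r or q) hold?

Recall that Box ψ holds at a world iff ψ holds at every accessible world, and Dia ψ holds iff ψ holds at some accessible world.
Let φ = Box Box Box (r or q). Evaluate φ at each world:
  w0 (successors {w1, w2, w3, w4, w5}): φ is true.
  w1 (successors {w1, w2, w4}): φ is true.
  w2 (successors {w1, w2, w5}): φ is true.
  w3 (successors {w1}): φ is true.
  w4 (successors {w0, w1, w2, w3}): φ is true.
  w5 (successors {w0, w1, w2, w3, w4, w5}): φ is true.
For instance, at w5:
  At w5: Box Box Box (r or q) requires Box Box (r or q) at every successor {w0, w1, w2, w3, w4, w5}.
    At w0: Box Box (r or q) is true.
    At w1: Box Box (r or q) is true.
    At w2: Box Box (r or q) is true.
    At w3: Box Box (r or q) is true.
    At w4: Box Box (r or q) is true.
    At w5: Box Box (r or q) is true.
  So Box Box Box (r or q) is true at w5.
Satisfying worlds: {w0, w1, w2, w3, w4, w5}

6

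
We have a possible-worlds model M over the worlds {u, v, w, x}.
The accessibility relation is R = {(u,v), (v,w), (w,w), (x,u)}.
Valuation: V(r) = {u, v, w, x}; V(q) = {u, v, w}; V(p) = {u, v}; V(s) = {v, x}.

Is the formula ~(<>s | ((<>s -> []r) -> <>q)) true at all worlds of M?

Let φ = ~(<>s | ((<>s -> []r) -> <>q)). Evaluate φ at each world:
  u (successors {v}): φ is false.
  v (successors {w}): φ is false.
  w (successors {w}): φ is false.
  x (successors {u}): φ is false.
Detail at u (counterexample):
  At u: <>s | ((<>s -> []r) -> <>q) is true, so ~(<>s | ((<>s -> []r) -> <>q)) is false.
    At u: <>s is true, (<>s -> []r) -> <>q is true, so <>s | ((<>s -> []r) -> <>q) is true.
      At u: <>s requires s at some successor in {v}.
        s holds at v, so <>s is true at u.
      At u: <>s -> []r is true, <>q is true, so (<>s -> []r) -> <>q is true.

No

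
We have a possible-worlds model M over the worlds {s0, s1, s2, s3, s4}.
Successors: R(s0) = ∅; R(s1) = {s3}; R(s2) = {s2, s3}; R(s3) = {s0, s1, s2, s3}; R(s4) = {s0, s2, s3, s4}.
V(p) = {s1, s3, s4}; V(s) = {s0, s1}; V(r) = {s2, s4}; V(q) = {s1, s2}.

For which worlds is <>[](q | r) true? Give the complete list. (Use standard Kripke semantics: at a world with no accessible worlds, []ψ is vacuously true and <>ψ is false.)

s3, s4

Let φ = <>[](q | r). Evaluate φ at each world:
  s0 (successors ∅): φ is false.
  s1 (successors {s3}): φ is false.
  s2 (successors {s2, s3}): φ is false.
  s3 (successors {s0, s1, s2, s3}): φ is true.
  s4 (successors {s0, s2, s3, s4}): φ is true.
For instance, at s4:
  At s4: <>[](q | r) requires [](q | r) at some successor in {s0, s2, s3, s4}.
    [](q | r) holds at s0, so <>[](q | r) is true at s4.
      At s0: no accessible worlds, so [](q | r) holds vacuously.
Satisfying worlds: {s3, s4}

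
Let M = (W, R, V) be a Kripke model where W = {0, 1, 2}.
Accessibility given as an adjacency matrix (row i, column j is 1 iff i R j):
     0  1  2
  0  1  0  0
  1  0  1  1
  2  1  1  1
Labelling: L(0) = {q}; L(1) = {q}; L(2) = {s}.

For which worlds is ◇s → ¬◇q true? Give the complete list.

Let φ = ◇s → ¬◇q. Evaluate φ at each world:
  0 (successors {0}): φ is true.
  1 (successors {1, 2}): φ is false.
  2 (successors {0, 1, 2}): φ is false.
For instance, at 0:
  At 0: ◇s is false, ¬◇q is false, so ◇s → ¬◇q is true.
    At 0: ◇s requires s at some successor in {0}.
      At 0: s is false.
    So ◇s is false at 0.
    At 0: ◇q is true, so ¬◇q is false.
      At 0: ◇q requires q at some successor in {0}.
        q holds at 0, so ◇q is true at 0.
Satisfying worlds: {0}

0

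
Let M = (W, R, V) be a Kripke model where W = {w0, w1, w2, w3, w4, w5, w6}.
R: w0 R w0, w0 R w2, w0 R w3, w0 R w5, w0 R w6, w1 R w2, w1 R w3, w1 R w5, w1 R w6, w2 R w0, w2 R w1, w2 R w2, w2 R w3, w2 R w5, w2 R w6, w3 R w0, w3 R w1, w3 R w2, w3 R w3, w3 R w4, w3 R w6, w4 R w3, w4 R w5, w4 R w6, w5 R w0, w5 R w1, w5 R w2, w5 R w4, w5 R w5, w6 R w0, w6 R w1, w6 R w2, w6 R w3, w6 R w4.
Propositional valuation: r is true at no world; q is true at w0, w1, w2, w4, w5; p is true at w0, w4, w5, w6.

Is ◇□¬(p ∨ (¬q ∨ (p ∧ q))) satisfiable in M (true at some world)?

No

Let φ = ◇□¬(p ∨ (¬q ∨ (p ∧ q))). Evaluate φ at each world:
  w0 (successors {w0, w2, w3, w5, w6}): φ is false.
  w1 (successors {w2, w3, w5, w6}): φ is false.
  w2 (successors {w0, w1, w2, w3, w5, w6}): φ is false.
  w3 (successors {w0, w1, w2, w3, w4, w6}): φ is false.
  w4 (successors {w3, w5, w6}): φ is false.
  w5 (successors {w0, w1, w2, w4, w5}): φ is false.
  w6 (successors {w0, w1, w2, w3, w4}): φ is false.
For instance, at w3:
  At w3: ◇□¬(p ∨ (¬q ∨ (p ∧ q))) requires □¬(p ∨ (¬q ∨ (p ∧ q))) at some successor in {w0, w1, w2, w3, w4, w6}.
    At w0: □¬(p ∨ (¬q ∨ (p ∧ q))) is false.
    At w1: □¬(p ∨ (¬q ∨ (p ∧ q))) is false.
    At w2: □¬(p ∨ (¬q ∨ (p ∧ q))) is false.
    At w3: □¬(p ∨ (¬q ∨ (p ∧ q))) is false.
    At w4: □¬(p ∨ (¬q ∨ (p ∧ q))) is false.
    At w6: □¬(p ∨ (¬q ∨ (p ∧ q))) is false.
  So ◇□¬(p ∨ (¬q ∨ (p ∧ q))) is false at w3.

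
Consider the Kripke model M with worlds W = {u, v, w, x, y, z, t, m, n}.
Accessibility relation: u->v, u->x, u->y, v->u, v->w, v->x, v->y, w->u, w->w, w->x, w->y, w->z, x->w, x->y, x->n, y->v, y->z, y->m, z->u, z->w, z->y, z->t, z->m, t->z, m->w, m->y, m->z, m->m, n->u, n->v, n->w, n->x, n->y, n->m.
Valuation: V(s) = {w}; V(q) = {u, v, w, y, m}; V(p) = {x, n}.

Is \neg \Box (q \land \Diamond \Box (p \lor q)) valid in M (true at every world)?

Yes

Recall that \Box ψ holds at a world iff ψ holds at every accessible world, and \Diamond ψ holds iff ψ holds at some accessible world.
Let φ = \neg \Box (q \land \Diamond \Box (p \lor q)). Evaluate φ at each world:
  u (successors {v, x, y}): φ is true.
  v (successors {u, w, x, y}): φ is true.
  w (successors {u, w, x, y, z}): φ is true.
  x (successors {w, y, n}): φ is true.
  y (successors {v, z, m}): φ is true.
  z (successors {u, w, y, t, m}): φ is true.
  t (successors {z}): φ is true.
  m (successors {w, y, z, m}): φ is true.
  n (successors {u, v, w, x, y, m}): φ is true.
For instance, at t:
  At t: \Box (q \land \Diamond \Box (p \lor q)) is false, so \neg \Box (q \land \Diamond \Box (p \lor q)) is true.
    At t: \Box (q \land \Diamond \Box (p \lor q)) requires q \land \Diamond \Box (p \lor q) at every successor {z}.
      q \land \Diamond \Box (p \lor q) fails at z, so \Box (q \land \Diamond \Box (p \lor q)) is false at t.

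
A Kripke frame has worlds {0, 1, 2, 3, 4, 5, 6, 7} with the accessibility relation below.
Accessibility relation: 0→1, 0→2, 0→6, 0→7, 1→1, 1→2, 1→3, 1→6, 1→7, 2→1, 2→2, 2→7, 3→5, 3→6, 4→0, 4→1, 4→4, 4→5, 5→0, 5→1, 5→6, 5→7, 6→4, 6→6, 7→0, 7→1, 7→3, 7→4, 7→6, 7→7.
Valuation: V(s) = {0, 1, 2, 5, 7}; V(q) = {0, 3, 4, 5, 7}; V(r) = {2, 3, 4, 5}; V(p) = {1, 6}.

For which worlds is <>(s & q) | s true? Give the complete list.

Let φ = <>(s & q) | s. Evaluate φ at each world:
  0 (successors {1, 2, 6, 7}): φ is true.
  1 (successors {1, 2, 3, 6, 7}): φ is true.
  2 (successors {1, 2, 7}): φ is true.
  3 (successors {5, 6}): φ is true.
  4 (successors {0, 1, 4, 5}): φ is true.
  5 (successors {0, 1, 6, 7}): φ is true.
  6 (successors {4, 6}): φ is false.
  7 (successors {0, 1, 3, 4, 6, 7}): φ is true.
For instance, at 4:
  At 4: <>(s & q) is true, s is false, so <>(s & q) | s is true.
    At 4: <>(s & q) requires s & q at some successor in {0, 1, 4, 5}.
      s & q holds at 0, so <>(s & q) is true at 4.
Satisfying worlds: {0, 1, 2, 3, 4, 5, 7}

0, 1, 2, 3, 4, 5, 7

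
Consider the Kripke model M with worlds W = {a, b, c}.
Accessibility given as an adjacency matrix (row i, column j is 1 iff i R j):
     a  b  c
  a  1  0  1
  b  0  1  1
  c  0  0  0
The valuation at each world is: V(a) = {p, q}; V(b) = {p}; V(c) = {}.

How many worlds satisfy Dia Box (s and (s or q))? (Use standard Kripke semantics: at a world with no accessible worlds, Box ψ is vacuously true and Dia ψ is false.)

2

Let φ = Dia Box (s and (s or q)). Evaluate φ at each world:
  a (successors {a, c}): φ is true.
  b (successors {b, c}): φ is true.
  c (successors ∅): φ is false.
For instance, at a:
  At a: Dia Box (s and (s or q)) requires Box (s and (s or q)) at some successor in {a, c}.
    Box (s and (s or q)) holds at c, so Dia Box (s and (s or q)) is true at a.
      At c: no accessible worlds, so Box (s and (s or q)) holds vacuously.
Satisfying worlds: {a, b}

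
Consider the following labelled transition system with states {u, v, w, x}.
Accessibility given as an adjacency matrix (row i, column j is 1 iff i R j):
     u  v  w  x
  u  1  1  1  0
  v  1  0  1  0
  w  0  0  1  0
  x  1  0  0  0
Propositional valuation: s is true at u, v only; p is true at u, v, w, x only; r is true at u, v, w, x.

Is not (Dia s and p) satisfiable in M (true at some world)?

Recall that Dia ψ holds at a world iff ψ holds at some accessible world.
Let φ = not (Dia s and p). Evaluate φ at each world:
  u (successors {u, v, w}): φ is false.
  v (successors {u, w}): φ is false.
  w (successors {w}): φ is true.
  x (successors {u}): φ is false.
Detail at w (witness):
  At w: Dia s and p is false, so not (Dia s and p) is true.
    At w: Dia s is false, p is true, so Dia s and p is false.
      At w: Dia s requires s at some successor in {w}.
        At w: s is false.
      So Dia s is false at w.

Yes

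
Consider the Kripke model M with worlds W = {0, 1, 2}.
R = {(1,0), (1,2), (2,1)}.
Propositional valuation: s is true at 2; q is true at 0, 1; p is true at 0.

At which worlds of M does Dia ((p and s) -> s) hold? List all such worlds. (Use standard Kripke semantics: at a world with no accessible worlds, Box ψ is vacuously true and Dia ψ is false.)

1, 2

Recall that Dia ψ holds at a world iff ψ holds at some accessible world.
Let φ = Dia ((p and s) -> s). Evaluate φ at each world:
  0 (successors ∅): φ is false.
  1 (successors {0, 2}): φ is true.
  2 (successors {1}): φ is true.
For instance, at 2:
  At 2: Dia ((p and s) -> s) requires (p and s) -> s at some successor in {1}.
    (p and s) -> s holds at 1, so Dia ((p and s) -> s) is true at 2.
Satisfying worlds: {1, 2}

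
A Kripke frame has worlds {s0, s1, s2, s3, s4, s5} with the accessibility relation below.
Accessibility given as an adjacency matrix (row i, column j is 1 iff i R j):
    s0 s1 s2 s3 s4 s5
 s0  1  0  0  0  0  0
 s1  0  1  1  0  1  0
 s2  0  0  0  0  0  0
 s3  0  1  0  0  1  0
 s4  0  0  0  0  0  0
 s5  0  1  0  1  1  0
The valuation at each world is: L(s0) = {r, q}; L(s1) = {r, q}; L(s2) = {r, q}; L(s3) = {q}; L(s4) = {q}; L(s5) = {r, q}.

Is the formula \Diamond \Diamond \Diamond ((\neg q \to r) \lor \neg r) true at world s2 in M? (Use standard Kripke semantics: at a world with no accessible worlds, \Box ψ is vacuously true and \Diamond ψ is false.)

Recall that \Diamond ψ holds at a world iff ψ holds at some accessible world.
At s2: no accessible worlds, so \Diamond \Diamond \Diamond ((\neg q \to r) \lor \neg r) is false.

No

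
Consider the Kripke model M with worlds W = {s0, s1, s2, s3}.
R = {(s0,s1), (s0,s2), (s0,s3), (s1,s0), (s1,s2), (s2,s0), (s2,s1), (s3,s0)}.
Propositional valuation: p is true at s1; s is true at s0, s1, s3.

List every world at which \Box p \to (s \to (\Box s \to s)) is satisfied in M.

s0, s1, s2, s3

Let φ = \Box p \to (s \to (\Box s \to s)). Evaluate φ at each world:
  s0 (successors {s1, s2, s3}): φ is true.
  s1 (successors {s0, s2}): φ is true.
  s2 (successors {s0, s1}): φ is true.
  s3 (successors {s0}): φ is true.
For instance, at s1:
  At s1: \Box p is false, s \to (\Box s \to s) is true, so \Box p \to (s \to (\Box s \to s)) is true.
    At s1: \Box p requires p at every successor {s0, s2}.
      p fails at s0, so \Box p is false at s1.
    At s1: s is true, \Box s \to s is true, so s \to (\Box s \to s) is true.
      At s1: \Box s is false, s is true, so \Box s \to s is true.
Satisfying worlds: {s0, s1, s2, s3}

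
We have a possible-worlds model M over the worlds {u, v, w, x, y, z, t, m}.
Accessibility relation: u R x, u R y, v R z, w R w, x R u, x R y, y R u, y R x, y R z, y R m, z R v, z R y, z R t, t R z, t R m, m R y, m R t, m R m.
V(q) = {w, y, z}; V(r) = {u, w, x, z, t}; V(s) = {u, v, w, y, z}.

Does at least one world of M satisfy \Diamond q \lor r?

Yes

Recall that \Diamond ψ holds at a world iff ψ holds at some accessible world.
Let φ = \Diamond q \lor r. Evaluate φ at each world:
  u (successors {x, y}): φ is true.
  v (successors {z}): φ is true.
  w (successors {w}): φ is true.
  x (successors {u, y}): φ is true.
  y (successors {u, x, z, m}): φ is true.
  z (successors {v, y, t}): φ is true.
  t (successors {z, m}): φ is true.
  m (successors {y, t, m}): φ is true.
Detail at u (witness):
  At u: \Diamond q is true, r is true, so \Diamond q \lor r is true.
    At u: \Diamond q requires q at some successor in {x, y}.
      q holds at y, so \Diamond q is true at u.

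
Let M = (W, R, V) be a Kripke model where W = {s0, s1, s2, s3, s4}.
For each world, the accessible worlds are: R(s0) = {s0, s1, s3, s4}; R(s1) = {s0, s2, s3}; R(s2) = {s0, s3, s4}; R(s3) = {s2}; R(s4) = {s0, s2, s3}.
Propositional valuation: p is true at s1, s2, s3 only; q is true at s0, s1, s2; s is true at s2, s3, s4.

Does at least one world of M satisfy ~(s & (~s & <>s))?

Let φ = ~(s & (~s & <>s)). Evaluate φ at each world:
  s0 (successors {s0, s1, s3, s4}): φ is true.
  s1 (successors {s0, s2, s3}): φ is true.
  s2 (successors {s0, s3, s4}): φ is true.
  s3 (successors {s2}): φ is true.
  s4 (successors {s0, s2, s3}): φ is true.
Detail at s0 (witness):
  At s0: s & (~s & <>s) is false, so ~(s & (~s & <>s)) is true.
    At s0: s is false, ~s & <>s is true, so s & (~s & <>s) is false.
      At s0: ~s is true, <>s is true, so ~s & <>s is true.

Yes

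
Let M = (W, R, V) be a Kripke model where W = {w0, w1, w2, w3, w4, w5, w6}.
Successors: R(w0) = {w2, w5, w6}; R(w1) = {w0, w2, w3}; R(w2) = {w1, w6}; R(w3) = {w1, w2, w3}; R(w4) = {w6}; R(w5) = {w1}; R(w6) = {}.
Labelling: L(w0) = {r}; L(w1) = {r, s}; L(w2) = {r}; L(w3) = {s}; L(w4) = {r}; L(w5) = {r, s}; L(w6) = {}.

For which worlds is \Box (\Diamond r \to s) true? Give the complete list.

Let φ = \Box (\Diamond r \to s). Evaluate φ at each world:
  w0 (successors {w2, w5, w6}): φ is false.
  w1 (successors {w0, w2, w3}): φ is false.
  w2 (successors {w1, w6}): φ is true.
  w3 (successors {w1, w2, w3}): φ is false.
  w4 (successors {w6}): φ is true.
  w5 (successors {w1}): φ is true.
  w6 (successors ∅): φ is true.
For instance, at w5:
  At w5: \Box (\Diamond r \to s) requires \Diamond r \to s at every successor {w1}.
      At w1: \Diamond r is true, s is true, so \Diamond r \to s is true.
  So \Box (\Diamond r \to s) is true at w5.
Satisfying worlds: {w2, w4, w5, w6}

w2, w4, w5, w6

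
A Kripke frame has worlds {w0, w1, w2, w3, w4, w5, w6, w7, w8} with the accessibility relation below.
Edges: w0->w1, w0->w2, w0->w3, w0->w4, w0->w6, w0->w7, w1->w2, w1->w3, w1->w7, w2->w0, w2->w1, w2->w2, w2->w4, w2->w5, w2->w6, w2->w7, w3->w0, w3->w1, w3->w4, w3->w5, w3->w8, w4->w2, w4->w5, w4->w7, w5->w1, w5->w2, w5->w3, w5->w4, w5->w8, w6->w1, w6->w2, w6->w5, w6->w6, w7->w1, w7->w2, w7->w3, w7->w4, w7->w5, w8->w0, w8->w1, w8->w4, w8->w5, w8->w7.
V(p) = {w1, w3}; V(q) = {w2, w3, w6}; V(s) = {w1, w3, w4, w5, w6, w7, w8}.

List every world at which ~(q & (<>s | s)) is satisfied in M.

Let φ = ~(q & (<>s | s)). Evaluate φ at each world:
  w0 (successors {w1, w2, w3, w4, w6, w7}): φ is true.
  w1 (successors {w2, w3, w7}): φ is true.
  w2 (successors {w0, w1, w2, w4, w5, w6, w7}): φ is false.
  w3 (successors {w0, w1, w4, w5, w8}): φ is false.
  w4 (successors {w2, w5, w7}): φ is true.
  w5 (successors {w1, w2, w3, w4, w8}): φ is true.
  w6 (successors {w1, w2, w5, w6}): φ is false.
  w7 (successors {w1, w2, w3, w4, w5}): φ is true.
  w8 (successors {w0, w1, w4, w5, w7}): φ is true.
For instance, at w1:
  At w1: q & (<>s | s) is false, so ~(q & (<>s | s)) is true.
    At w1: q is false, <>s | s is true, so q & (<>s | s) is false.
      At w1: <>s is true, s is true, so <>s | s is true.
Satisfying worlds: {w0, w1, w4, w5, w7, w8}

w0, w1, w4, w5, w7, w8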